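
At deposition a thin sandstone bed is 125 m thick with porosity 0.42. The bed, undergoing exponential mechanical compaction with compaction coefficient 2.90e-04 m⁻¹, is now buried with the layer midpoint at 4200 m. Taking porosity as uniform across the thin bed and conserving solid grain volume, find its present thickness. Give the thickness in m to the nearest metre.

Working in km (1 km = 1000 m; β in km⁻¹ = β in m⁻¹ × 1000):
Porosity at 4.2 km: n = 0.42·exp(−0.29×4.2) = 0.1242
Solid-volume conservation: h(1−n) = h₀(1−n₀) ⇒ h = h₀·(1−n₀)/(1−n)
h = 0.125 × (1 − 0.42)/(1 − 0.1242) = 0.125 × 0.6623 = 0.0828 km

83 m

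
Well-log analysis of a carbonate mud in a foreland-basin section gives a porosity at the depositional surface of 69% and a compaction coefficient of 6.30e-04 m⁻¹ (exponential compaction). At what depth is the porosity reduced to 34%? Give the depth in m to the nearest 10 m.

Working in km (1 km = 1000 m; c in km⁻¹ = c in m⁻¹ × 1000):
Invert Athy's law: d = ln(phi₀/phi) / c
d = ln(0.69/0.34) / 0.63 = ln(2.029) / 0.63 = 0.7077 / 0.63 = 1.123 km

1120 m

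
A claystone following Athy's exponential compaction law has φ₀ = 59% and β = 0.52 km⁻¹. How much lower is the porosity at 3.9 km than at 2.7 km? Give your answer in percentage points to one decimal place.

6.7 percentage points

φ(2.7) = 0.59·e^(−0.52×2.7) = 0.1449
φ(3.9) = 0.59·e^(−0.52×3.9) = 0.0776
Δφ = 0.1449 − 0.0776 = 0.0673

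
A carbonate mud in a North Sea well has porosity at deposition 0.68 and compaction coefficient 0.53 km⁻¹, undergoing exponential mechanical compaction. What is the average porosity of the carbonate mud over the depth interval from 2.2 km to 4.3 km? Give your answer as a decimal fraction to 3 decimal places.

0.128

⟨n⟩ = (1/(z₂−z₁)) ∫ n₀ e^(−kz) dz = n₀·(e^(−k·z₁) − e^(−k·z₂)) / (k·(z₂−z₁))
e^(−0.53×2.2) = 0.3116; e^(−0.53×4.3) = 0.1024
⟨n⟩ = 0.68 × (0.3116 − 0.1024) / (0.53 × 2.1) = 0.68 × 0.1880 = 0.1278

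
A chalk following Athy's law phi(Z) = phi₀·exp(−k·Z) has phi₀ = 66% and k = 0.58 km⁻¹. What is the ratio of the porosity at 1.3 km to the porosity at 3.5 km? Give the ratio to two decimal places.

phi(Z₁)/phi(Z₂) = e^(−k·Z₁)/e^(−k·Z₂) = e^{k(Z₂−Z₁)}
= exp(0.58 × 2.2) = exp(1.276) = 3.5823

3.58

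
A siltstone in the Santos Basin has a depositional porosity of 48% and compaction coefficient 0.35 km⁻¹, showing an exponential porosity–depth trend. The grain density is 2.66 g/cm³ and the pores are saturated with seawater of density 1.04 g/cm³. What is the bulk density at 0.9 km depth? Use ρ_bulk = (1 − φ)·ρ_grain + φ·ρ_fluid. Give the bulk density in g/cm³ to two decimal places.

2.09 g/cm³

Porosity at depth: n = 0.48·exp(−0.35×0.9) = 0.48×0.7298 = 0.3503
Bulk density: ρ_b = (1−n)ρ_g + n·ρ_f = 0.6497×2.66 + 0.3503×1.04
       = 1.728 + 0.364 = 2.093 g/cm³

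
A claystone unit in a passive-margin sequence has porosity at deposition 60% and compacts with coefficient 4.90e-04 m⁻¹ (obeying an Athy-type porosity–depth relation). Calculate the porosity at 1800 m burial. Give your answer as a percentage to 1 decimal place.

Working in km (1 km = 1000 m; k in km⁻¹ = k in m⁻¹ × 1000):
n = n₀·exp(−k·Z) = 0.6 × exp(−0.49 × 1.8) = 0.6 × exp(−0.882)
  = 0.6 × 0.4140 = 0.2484

24.8%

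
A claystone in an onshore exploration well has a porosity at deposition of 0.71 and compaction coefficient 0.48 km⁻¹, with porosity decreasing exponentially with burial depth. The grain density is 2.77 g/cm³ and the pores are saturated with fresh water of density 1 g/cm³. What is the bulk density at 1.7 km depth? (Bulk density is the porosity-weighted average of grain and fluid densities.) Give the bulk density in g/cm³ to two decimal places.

Porosity at depth: φ = 0.71·exp(−0.48×1.7) = 0.71×0.4422 = 0.3140
Bulk density: ρ_b = (1−φ)ρ_g + φ·ρ_f = 0.6860×2.77 + 0.3140×1
       = 1.900 + 0.314 = 2.214 g/cm³

2.21 g/cm³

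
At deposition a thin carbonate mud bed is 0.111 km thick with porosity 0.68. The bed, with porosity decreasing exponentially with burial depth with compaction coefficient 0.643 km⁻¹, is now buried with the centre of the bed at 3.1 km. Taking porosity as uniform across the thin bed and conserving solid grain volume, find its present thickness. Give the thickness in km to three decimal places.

0.039 km

Porosity at 3.1 km: phi = 0.68·exp(−0.643×3.1) = 0.0926
Solid-volume conservation: h(1−phi) = h₀(1−phi₀) ⇒ h = h₀·(1−phi₀)/(1−phi)
h = 0.111 × (1 − 0.68)/(1 − 0.0926) = 0.111 × 0.3527 = 0.0391 km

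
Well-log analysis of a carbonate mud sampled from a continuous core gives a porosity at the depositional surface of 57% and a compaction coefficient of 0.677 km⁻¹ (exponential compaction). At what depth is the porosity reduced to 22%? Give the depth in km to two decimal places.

1.41 km

Invert Athy's law: Z = ln(φ₀/φ) / c
Z = ln(0.57/0.22) / 0.677 = ln(2.591) / 0.677 = 0.9520 / 0.677 = 1.406 km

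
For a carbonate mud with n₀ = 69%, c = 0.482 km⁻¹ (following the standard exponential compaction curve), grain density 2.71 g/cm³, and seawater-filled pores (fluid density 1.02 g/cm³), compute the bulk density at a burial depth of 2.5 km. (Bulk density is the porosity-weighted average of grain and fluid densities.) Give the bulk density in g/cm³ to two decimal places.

2.36 g/cm³

Porosity at depth: n = 0.69·exp(−0.482×2.5) = 0.69×0.2997 = 0.2068
Bulk density: ρ_b = (1−n)ρ_g + n·ρ_f = 0.7932×2.71 + 0.2068×1.02
       = 2.150 + 0.211 = 2.361 g/cm³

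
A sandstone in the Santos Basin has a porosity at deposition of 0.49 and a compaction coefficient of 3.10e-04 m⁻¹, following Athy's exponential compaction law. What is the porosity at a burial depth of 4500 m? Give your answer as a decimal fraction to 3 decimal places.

Working in km (1 km = 1000 m; c in km⁻¹ = c in m⁻¹ × 1000):
φ = φ₀·exp(−c·d) = 0.49 × exp(−0.31 × 4.5) = 0.49 × exp(−1.395)
  = 0.49 × 0.2478 = 0.1214

0.121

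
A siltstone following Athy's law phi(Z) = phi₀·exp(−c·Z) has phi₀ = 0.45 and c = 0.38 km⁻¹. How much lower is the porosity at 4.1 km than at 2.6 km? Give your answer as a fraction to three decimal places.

phi(2.6) = 0.45·e^(−0.38×2.6) = 0.1675
phi(4.1) = 0.45·e^(−0.38×4.1) = 0.0948
Δphi = 0.1675 − 0.0948 = 0.0728

0.073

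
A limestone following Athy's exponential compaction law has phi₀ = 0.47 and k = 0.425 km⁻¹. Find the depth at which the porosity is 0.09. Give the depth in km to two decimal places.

3.89 km

Invert Athy's law: z = ln(phi₀/phi) / k
z = ln(0.47/0.09) / 0.425 = ln(5.222) / 0.425 = 1.6529 / 0.425 = 3.889 km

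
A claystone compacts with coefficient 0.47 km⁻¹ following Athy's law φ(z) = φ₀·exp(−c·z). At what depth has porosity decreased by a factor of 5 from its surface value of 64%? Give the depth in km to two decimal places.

3.42 km

φ/φ₀ = 1/5 ⇒ exp(−c·z) = 1/5 ⇒ z = ln(5) / c
z = 1.6094 / 0.47 = 3.424 km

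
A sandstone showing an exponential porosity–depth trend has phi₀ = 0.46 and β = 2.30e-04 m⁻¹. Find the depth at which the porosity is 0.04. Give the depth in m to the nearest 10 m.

Working in km (1 km = 1000 m; β in km⁻¹ = β in m⁻¹ × 1000):
Invert Athy's law: z = ln(phi₀/phi) / β
z = ln(0.46/0.04) / 0.23 = ln(11.5) / 0.23 = 2.4423 / 0.23 = 10.619 km

10620 m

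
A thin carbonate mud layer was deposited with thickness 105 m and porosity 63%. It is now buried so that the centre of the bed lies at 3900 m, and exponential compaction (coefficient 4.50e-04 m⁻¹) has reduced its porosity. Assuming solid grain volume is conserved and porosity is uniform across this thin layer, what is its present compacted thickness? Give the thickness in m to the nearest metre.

Working in km (1 km = 1000 m; β in km⁻¹ = β in m⁻¹ × 1000):
Porosity at 3.9 km: phi = 0.63·exp(−0.45×3.9) = 0.1089
Solid-volume conservation: h(1−phi) = h₀(1−phi₀) ⇒ h = h₀·(1−phi₀)/(1−phi)
h = 0.105 × (1 − 0.63)/(1 − 0.1089) = 0.105 × 0.4152 = 0.0436 km

44 m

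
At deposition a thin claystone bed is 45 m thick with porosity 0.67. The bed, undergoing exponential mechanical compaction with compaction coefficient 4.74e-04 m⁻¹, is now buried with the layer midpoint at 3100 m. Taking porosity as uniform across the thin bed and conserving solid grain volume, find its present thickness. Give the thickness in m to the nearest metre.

18 m

Working in km (1 km = 1000 m; k in km⁻¹ = k in m⁻¹ × 1000):
Porosity at 3.1 km: phi = 0.67·exp(−0.474×3.1) = 0.1541
Solid-volume conservation: h(1−phi) = h₀(1−phi₀) ⇒ h = h₀·(1−phi₀)/(1−phi)
h = 0.045 × (1 − 0.67)/(1 − 0.1541) = 0.045 × 0.3901 = 0.0176 km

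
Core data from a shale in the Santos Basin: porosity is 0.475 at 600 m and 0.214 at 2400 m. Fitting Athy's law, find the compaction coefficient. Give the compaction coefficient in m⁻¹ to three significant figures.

Working in km (1 km = 1000 m; k in km⁻¹ = k in m⁻¹ × 1000):
Athy: phi(z) = phi₀ e^(−kz) ⇒ phi₁/phi₂ = e^{k(z₂−z₁)} ⇒ k = ln(phi₁/phi₂)/(z₂−z₁)
k = ln(0.475/0.214) / (2.4 − 0.6) = ln(2.22) / 1.8 = 0.7973 / 1.8 = 0.443 km⁻¹

0.000443 m⁻¹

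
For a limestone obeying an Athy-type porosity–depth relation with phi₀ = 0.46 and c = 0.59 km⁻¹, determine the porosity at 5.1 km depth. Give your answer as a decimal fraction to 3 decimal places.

0.023

phi = phi₀·exp(−c·Z) = 0.46 × exp(−0.59 × 5.1) = 0.46 × exp(−3.009)
  = 0.46 × 0.0493 = 0.0227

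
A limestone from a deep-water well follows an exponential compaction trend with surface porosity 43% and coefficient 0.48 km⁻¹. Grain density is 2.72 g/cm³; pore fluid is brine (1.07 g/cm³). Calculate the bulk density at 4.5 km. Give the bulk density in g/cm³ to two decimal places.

Porosity at depth: phi = 0.43·exp(−0.48×4.5) = 0.43×0.1153 = 0.0496
Bulk density: ρ_b = (1−phi)ρ_g + phi·ρ_f = 0.9504×2.72 + 0.0496×1.07
       = 2.585 + 0.053 = 2.638 g/cm³

2.64 g/cm³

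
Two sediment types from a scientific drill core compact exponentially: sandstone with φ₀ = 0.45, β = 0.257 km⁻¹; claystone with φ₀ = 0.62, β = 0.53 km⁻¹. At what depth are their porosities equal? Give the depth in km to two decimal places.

Set φ₀ₐ e^(−βₐz) = φ₀ᵦ e^(−βᵦz) ⇒ ln(φ₀ₐ/φ₀ᵦ) = (βₐ − βᵦ)·z
z = ln(0.45/0.62) / (0.257 − 0.53) = -0.3205 / -0.273 = 1.174 km

1.17 km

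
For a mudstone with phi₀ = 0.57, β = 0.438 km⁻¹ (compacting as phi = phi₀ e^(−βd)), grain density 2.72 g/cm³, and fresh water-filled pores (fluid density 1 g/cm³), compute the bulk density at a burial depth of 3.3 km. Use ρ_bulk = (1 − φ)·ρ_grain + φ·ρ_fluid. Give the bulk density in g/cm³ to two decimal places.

2.49 g/cm³

Porosity at depth: phi = 0.57·exp(−0.438×3.3) = 0.57×0.2357 = 0.1343
Bulk density: ρ_b = (1−phi)ρ_g + phi·ρ_f = 0.8657×2.72 + 0.1343×1
       = 2.355 + 0.134 = 2.489 g/cm³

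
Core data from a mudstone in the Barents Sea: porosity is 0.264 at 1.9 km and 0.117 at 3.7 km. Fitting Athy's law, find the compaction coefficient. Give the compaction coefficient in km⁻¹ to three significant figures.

0.452 km⁻¹

Athy: phi(z) = phi₀ e^(−βz) ⇒ phi₁/phi₂ = e^{β(z₂−z₁)} ⇒ β = ln(phi₁/phi₂)/(z₂−z₁)
β = ln(0.264/0.117) / (3.7 − 1.9) = ln(2.256) / 1.8 = 0.8138 / 1.8 = 0.4521 km⁻¹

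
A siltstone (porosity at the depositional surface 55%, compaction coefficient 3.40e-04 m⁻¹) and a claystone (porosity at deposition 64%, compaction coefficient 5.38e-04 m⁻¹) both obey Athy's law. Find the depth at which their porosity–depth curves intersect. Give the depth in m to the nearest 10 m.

Working in km (1 km = 1000 m; c in km⁻¹ = c in m⁻¹ × 1000):
Set phi₀ₐ e^(−cₐz) = phi₀ᵦ e^(−cᵦz) ⇒ ln(phi₀ₐ/phi₀ᵦ) = (cₐ − cᵦ)·z
z = ln(0.55/0.64) / (0.34 − 0.538) = -0.1515 / -0.198 = 0.765 km

770 m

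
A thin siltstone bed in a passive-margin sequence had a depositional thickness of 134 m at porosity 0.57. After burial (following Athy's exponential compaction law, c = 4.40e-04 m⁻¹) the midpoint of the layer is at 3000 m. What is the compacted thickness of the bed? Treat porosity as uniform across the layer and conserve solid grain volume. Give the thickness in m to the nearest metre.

Working in km (1 km = 1000 m; c in km⁻¹ = c in m⁻¹ × 1000):
Porosity at 3 km: phi = 0.57·exp(−0.44×3) = 0.1523
Solid-volume conservation: h(1−phi) = h₀(1−phi₀) ⇒ h = h₀·(1−phi₀)/(1−phi)
h = 0.134 × (1 − 0.57)/(1 − 0.1523) = 0.134 × 0.5072 = 0.0680 km

68 m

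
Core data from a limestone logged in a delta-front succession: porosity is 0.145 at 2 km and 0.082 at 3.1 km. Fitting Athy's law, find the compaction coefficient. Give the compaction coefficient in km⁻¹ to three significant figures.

Athy: phi(d) = phi₀ e^(−kd) ⇒ phi₁/phi₂ = e^{k(d₂−d₁)} ⇒ k = ln(phi₁/phi₂)/(d₂−d₁)
k = ln(0.145/0.082) / (3.1 − 2) = ln(1.768) / 1.1 = 0.5700 / 1.1 = 0.5182 km⁻¹

0.518 km⁻¹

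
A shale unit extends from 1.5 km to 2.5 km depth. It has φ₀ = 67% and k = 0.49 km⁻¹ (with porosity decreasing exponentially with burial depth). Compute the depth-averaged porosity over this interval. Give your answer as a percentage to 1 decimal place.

25.4%

⟨φ⟩ = (1/(Z₂−Z₁)) ∫ φ₀ e^(−kZ) dZ = φ₀·(e^(−k·Z₁) − e^(−k·Z₂)) / (k·(Z₂−Z₁))
e^(−0.49×1.5) = 0.4795; e^(−0.49×2.5) = 0.2938
⟨φ⟩ = 0.67 × (0.4795 − 0.2938) / (0.49 × 1) = 0.67 × 0.3791 = 0.2540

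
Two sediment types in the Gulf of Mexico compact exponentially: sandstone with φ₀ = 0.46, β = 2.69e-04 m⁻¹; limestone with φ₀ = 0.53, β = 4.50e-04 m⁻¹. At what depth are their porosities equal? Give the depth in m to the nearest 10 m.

Working in km (1 km = 1000 m; β in km⁻¹ = β in m⁻¹ × 1000):
Set φ₀ₐ e^(−βₐZ) = φ₀ᵦ e^(−βᵦZ) ⇒ ln(φ₀ₐ/φ₀ᵦ) = (βₐ − βᵦ)·Z
Z = ln(0.46/0.53) / (0.269 − 0.45) = -0.1417 / -0.181 = 0.783 km

780 m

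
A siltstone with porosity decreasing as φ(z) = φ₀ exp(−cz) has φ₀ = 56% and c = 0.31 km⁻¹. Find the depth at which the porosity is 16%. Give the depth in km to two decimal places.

4.04 km

Invert Athy's law: z = ln(φ₀/φ) / c
z = ln(0.56/0.16) / 0.31 = ln(3.5) / 0.31 = 1.2528 / 0.31 = 4.041 km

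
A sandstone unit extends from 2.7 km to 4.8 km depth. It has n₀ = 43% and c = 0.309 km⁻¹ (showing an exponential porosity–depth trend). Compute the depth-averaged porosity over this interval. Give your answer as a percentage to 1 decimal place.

13.7%

⟨n⟩ = (1/(Z₂−Z₁)) ∫ n₀ e^(−cZ) dZ = n₀·(e^(−c·Z₁) − e^(−c·Z₂)) / (c·(Z₂−Z₁))
e^(−0.309×2.7) = 0.4342; e^(−0.309×4.8) = 0.2269
⟨n⟩ = 0.43 × (0.4342 − 0.2269) / (0.309 × 2.1) = 0.43 × 0.3194 = 0.1373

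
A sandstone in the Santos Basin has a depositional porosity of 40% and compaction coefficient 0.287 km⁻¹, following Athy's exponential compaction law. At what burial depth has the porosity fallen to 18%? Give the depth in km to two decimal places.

2.78 km

Invert Athy's law: z = ln(n₀/n) / β
z = ln(0.4/0.18) / 0.287 = ln(2.222) / 0.287 = 0.7985 / 0.287 = 2.782 km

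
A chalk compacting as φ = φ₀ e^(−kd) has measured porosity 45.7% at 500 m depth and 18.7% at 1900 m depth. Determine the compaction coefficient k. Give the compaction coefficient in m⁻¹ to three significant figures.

Working in km (1 km = 1000 m; k in km⁻¹ = k in m⁻¹ × 1000):
Athy: φ(d) = φ₀ e^(−kd) ⇒ φ₁/φ₂ = e^{k(d₂−d₁)} ⇒ k = ln(φ₁/φ₂)/(d₂−d₁)
k = ln(0.457/0.187) / (1.9 − 0.5) = ln(2.444) / 1.4 = 0.8936 / 1.4 = 0.6383 km⁻¹

0.000638 m⁻¹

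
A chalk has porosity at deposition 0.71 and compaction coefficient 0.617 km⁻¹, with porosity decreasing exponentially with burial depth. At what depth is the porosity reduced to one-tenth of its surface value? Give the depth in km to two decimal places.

φ/φ₀ = 1/10 ⇒ exp(−c·Z) = 1/10 ⇒ Z = ln(10) / c
Z = 2.3026 / 0.617 = 3.732 km

3.73 km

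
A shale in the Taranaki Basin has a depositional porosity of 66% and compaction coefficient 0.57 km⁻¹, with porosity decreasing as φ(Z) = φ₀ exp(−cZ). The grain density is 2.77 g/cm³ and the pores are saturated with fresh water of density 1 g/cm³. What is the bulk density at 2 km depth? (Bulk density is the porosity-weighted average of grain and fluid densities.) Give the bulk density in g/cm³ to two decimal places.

Porosity at depth: φ = 0.66·exp(−0.57×2) = 0.66×0.3198 = 0.2111
Bulk density: ρ_b = (1−φ)ρ_g + φ·ρ_f = 0.7889×2.77 + 0.2111×1
       = 2.185 + 0.211 = 2.396 g/cm³

2.40 g/cm³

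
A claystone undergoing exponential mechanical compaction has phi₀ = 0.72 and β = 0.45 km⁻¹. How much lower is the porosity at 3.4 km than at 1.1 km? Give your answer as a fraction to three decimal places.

phi(1.1) = 0.72·e^(−0.45×1.1) = 0.4389
phi(3.4) = 0.72·e^(−0.45×3.4) = 0.1559
Δphi = 0.4389 − 0.1559 = 0.2830

0.283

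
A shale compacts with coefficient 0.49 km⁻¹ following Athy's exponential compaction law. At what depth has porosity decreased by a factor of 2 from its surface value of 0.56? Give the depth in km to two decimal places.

1.41 km

φ/φ₀ = 1/2 ⇒ exp(−k·Z) = 1/2 ⇒ Z = ln(2) / k
Z = 0.6931 / 0.49 = 1.415 km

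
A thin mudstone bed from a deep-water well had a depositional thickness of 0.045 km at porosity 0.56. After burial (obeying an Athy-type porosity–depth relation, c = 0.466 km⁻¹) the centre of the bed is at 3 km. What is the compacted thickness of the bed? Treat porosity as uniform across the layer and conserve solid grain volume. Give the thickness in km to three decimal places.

Porosity at 3 km: φ = 0.56·exp(−0.466×3) = 0.1384
Solid-volume conservation: h(1−φ) = h₀(1−φ₀) ⇒ h = h₀·(1−φ₀)/(1−φ)
h = 0.045 × (1 − 0.56)/(1 − 0.1384) = 0.045 × 0.5107 = 0.0230 km

0.023 km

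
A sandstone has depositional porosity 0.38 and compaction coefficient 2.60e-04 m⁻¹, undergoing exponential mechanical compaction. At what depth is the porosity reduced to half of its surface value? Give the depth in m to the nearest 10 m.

2670 m

Working in km (1 km = 1000 m; k in km⁻¹ = k in m⁻¹ × 1000):
n/n₀ = 1/2 ⇒ exp(−k·z) = 1/2 ⇒ z = ln(2) / k
z = 0.6931 / 0.26 = 2.666 km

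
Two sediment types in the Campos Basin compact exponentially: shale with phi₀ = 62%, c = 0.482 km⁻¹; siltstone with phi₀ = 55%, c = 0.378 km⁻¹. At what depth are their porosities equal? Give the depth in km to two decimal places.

1.15 km

Set phi₀ₐ e^(−cₐZ) = phi₀ᵦ e^(−cᵦZ) ⇒ ln(phi₀ₐ/phi₀ᵦ) = (cₐ − cᵦ)·Z
Z = ln(0.62/0.55) / (0.482 − 0.378) = 0.1198 / 0.104 = 1.152 km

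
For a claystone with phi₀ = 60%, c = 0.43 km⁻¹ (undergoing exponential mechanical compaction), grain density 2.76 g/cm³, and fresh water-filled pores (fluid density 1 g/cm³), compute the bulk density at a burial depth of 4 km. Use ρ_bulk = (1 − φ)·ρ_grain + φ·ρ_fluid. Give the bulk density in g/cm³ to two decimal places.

2.57 g/cm³

Porosity at depth: phi = 0.6·exp(−0.43×4) = 0.6×0.1791 = 0.1074
Bulk density: ρ_b = (1−phi)ρ_g + phi·ρ_f = 0.8926×2.76 + 0.1074×1
       = 2.463 + 0.107 = 2.571 g/cm³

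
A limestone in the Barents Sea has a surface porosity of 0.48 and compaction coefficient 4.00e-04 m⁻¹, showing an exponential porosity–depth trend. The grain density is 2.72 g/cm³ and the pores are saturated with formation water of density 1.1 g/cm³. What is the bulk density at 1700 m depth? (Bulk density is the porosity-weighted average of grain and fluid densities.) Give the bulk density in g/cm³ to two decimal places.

2.33 g/cm³

Working in km (1 km = 1000 m; k in km⁻¹ = k in m⁻¹ × 1000):
Porosity at depth: phi = 0.48·exp(−0.4×1.7) = 0.48×0.5066 = 0.2432
Bulk density: ρ_b = (1−phi)ρ_g + phi·ρ_f = 0.7568×2.72 + 0.2432×1.1
       = 2.059 + 0.267 = 2.326 g/cm³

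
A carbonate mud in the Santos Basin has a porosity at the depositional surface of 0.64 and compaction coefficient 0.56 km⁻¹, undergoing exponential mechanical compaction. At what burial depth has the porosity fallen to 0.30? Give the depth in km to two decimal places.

1.35 km

Invert Athy's law: z = ln(phi₀/phi) / β
z = ln(0.64/0.3) / 0.56 = ln(2.133) / 0.56 = 0.7577 / 0.56 = 1.353 km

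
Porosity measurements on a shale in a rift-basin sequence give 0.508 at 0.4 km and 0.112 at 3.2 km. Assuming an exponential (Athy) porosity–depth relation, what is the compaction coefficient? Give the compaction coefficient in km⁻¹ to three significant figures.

Athy: φ(Z) = φ₀ e^(−kZ) ⇒ φ₁/φ₂ = e^{k(Z₂−Z₁)} ⇒ k = ln(φ₁/φ₂)/(Z₂−Z₁)
k = ln(0.508/0.112) / (3.2 − 0.4) = ln(4.536) / 2.8 = 1.5120 / 2.8 = 0.54 km⁻¹

0.540 km⁻¹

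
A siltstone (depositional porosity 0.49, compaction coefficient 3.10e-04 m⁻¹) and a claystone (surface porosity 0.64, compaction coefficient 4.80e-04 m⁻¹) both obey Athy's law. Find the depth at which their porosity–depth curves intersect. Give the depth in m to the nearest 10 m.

1570 m

Working in km (1 km = 1000 m; c in km⁻¹ = c in m⁻¹ × 1000):
Set n₀ₐ e^(−cₐz) = n₀ᵦ e^(−cᵦz) ⇒ ln(n₀ₐ/n₀ᵦ) = (cₐ − cᵦ)·z
z = ln(0.49/0.64) / (0.31 − 0.48) = -0.2671 / -0.17 = 1.571 km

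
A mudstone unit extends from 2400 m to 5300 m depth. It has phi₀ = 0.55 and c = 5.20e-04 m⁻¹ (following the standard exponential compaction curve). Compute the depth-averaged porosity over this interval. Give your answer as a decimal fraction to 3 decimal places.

Working in km (1 km = 1000 m; c in km⁻¹ = c in m⁻¹ × 1000):
⟨phi⟩ = (1/(d₂−d₁)) ∫ phi₀ e^(−cd) dd = phi₀·(e^(−c·d₁) − e^(−c·d₂)) / (c·(d₂−d₁))
e^(−0.52×2.4) = 0.2871; e^(−0.52×5.3) = 0.0635
⟨phi⟩ = 0.55 × (0.2871 − 0.0635) / (0.52 × 2.9) = 0.55 × 0.1482 = 0.0815

0.082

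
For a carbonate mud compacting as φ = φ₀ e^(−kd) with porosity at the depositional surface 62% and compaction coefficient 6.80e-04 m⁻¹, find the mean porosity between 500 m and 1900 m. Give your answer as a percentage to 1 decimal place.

Working in km (1 km = 1000 m; k in km⁻¹ = k in m⁻¹ × 1000):
⟨φ⟩ = (1/(d₂−d₁)) ∫ φ₀ e^(−kd) dd = φ₀·(e^(−k·d₁) − e^(−k·d₂)) / (k·(d₂−d₁))
e^(−0.68×0.5) = 0.7118; e^(−0.68×1.9) = 0.2747
⟨φ⟩ = 0.62 × (0.7118 − 0.2747) / (0.68 × 1.4) = 0.62 × 0.4591 = 0.2846

28.5%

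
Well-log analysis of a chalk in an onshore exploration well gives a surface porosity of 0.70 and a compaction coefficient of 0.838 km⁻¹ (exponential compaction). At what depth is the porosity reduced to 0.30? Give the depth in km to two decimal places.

1.01 km

Invert Athy's law: z = ln(φ₀/φ) / β
z = ln(0.7/0.3) / 0.838 = ln(2.333) / 0.838 = 0.8473 / 0.838 = 1.011 km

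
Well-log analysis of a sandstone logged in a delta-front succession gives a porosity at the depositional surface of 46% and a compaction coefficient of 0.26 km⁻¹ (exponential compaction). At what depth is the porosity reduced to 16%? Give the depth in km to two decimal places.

4.06 km

Invert Athy's law: Z = ln(φ₀/φ) / β
Z = ln(0.46/0.16) / 0.26 = ln(2.875) / 0.26 = 1.0561 / 0.26 = 4.062 km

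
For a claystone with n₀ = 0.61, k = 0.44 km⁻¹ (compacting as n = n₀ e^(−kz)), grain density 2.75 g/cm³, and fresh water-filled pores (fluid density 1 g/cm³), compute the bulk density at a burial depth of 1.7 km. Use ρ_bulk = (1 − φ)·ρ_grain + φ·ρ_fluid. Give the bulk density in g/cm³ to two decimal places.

Porosity at depth: n = 0.61·exp(−0.44×1.7) = 0.61×0.4733 = 0.2887
Bulk density: ρ_b = (1−n)ρ_g + n·ρ_f = 0.7113×2.75 + 0.2887×1
       = 1.956 + 0.289 = 2.245 g/cm³

2.24 g/cm³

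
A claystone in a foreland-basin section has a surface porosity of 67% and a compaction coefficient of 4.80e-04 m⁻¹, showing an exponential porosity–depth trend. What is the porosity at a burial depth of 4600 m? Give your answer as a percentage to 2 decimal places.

7.36%

Working in km (1 km = 1000 m; k in km⁻¹ = k in m⁻¹ × 1000):
phi = phi₀·exp(−k·z) = 0.67 × exp(−0.48 × 4.6) = 0.67 × exp(−2.208)
  = 0.67 × 0.1099 = 0.0736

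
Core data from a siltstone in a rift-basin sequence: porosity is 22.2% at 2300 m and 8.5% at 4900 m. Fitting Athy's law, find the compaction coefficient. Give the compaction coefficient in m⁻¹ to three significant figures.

0.000369 m⁻¹

Working in km (1 km = 1000 m; β in km⁻¹ = β in m⁻¹ × 1000):
Athy: n(Z) = n₀ e^(−βZ) ⇒ n₁/n₂ = e^{β(Z₂−Z₁)} ⇒ β = ln(n₁/n₂)/(Z₂−Z₁)
β = ln(0.222/0.085) / (4.9 − 2.3) = ln(2.612) / 2.6 = 0.9600 / 2.6 = 0.3692 km⁻¹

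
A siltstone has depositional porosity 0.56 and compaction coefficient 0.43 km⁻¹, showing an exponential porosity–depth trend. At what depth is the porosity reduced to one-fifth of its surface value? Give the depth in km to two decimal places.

phi/phi₀ = 1/5 ⇒ exp(−k·z) = 1/5 ⇒ z = ln(5) / k
z = 1.6094 / 0.43 = 3.743 km

3.74 km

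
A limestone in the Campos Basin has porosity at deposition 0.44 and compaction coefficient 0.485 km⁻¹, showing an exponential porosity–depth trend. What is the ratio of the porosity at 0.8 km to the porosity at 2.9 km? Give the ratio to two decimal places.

n(Z₁)/n(Z₂) = e^(−c·Z₁)/e^(−c·Z₂) = e^{c(Z₂−Z₁)}
= exp(0.485 × 2.1) = exp(1.018) = 2.7690

2.77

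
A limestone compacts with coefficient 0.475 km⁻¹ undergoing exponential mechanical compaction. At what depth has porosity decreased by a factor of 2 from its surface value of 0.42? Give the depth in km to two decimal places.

1.46 km

n/n₀ = 1/2 ⇒ exp(−c·z) = 1/2 ⇒ z = ln(2) / c
z = 0.6931 / 0.475 = 1.459 km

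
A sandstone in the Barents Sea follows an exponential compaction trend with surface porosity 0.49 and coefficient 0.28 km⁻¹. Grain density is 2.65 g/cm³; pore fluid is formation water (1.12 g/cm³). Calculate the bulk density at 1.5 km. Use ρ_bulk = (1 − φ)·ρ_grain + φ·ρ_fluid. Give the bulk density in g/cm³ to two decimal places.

2.16 g/cm³

Porosity at depth: φ = 0.49·exp(−0.28×1.5) = 0.49×0.6570 = 0.3220
Bulk density: ρ_b = (1−φ)ρ_g + φ·ρ_f = 0.6780×2.65 + 0.3220×1.12
       = 1.797 + 0.361 = 2.157 g/cm³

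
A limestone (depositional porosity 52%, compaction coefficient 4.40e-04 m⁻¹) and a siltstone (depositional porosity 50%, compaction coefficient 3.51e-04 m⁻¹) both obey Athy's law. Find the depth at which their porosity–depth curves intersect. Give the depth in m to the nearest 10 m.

440 m

Working in km (1 km = 1000 m; c in km⁻¹ = c in m⁻¹ × 1000):
Set phi₀ₐ e^(−cₐZ) = phi₀ᵦ e^(−cᵦZ) ⇒ ln(phi₀ₐ/phi₀ᵦ) = (cₐ − cᵦ)·Z
Z = ln(0.52/0.5) / (0.44 − 0.351) = 0.0392 / 0.089 = 0.441 km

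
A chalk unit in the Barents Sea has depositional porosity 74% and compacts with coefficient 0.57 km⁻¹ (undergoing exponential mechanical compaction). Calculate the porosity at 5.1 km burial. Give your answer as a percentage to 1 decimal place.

4.0%

phi = phi₀·exp(−k·Z) = 0.74 × exp(−0.57 × 5.1) = 0.74 × exp(−2.907)
  = 0.74 × 0.0546 = 0.0404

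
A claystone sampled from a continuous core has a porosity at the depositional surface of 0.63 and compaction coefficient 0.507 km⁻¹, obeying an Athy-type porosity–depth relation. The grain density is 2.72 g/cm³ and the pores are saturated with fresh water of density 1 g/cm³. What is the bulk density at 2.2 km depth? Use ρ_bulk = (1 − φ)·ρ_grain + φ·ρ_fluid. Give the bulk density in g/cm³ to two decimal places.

2.36 g/cm³

Porosity at depth: n = 0.63·exp(−0.507×2.2) = 0.63×0.3278 = 0.2065
Bulk density: ρ_b = (1−n)ρ_g + n·ρ_f = 0.7935×2.72 + 0.2065×1
       = 2.158 + 0.207 = 2.365 g/cm³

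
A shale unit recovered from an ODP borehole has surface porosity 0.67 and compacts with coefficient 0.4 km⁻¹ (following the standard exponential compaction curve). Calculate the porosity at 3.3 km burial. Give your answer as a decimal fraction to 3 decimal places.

n = n₀·exp(−k·Z) = 0.67 × exp(−0.4 × 3.3) = 0.67 × exp(−1.32)
  = 0.67 × 0.2671 = 0.1790

0.179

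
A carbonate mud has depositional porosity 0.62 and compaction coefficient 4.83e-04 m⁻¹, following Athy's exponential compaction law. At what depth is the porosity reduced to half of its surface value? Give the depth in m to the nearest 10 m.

Working in km (1 km = 1000 m; β in km⁻¹ = β in m⁻¹ × 1000):
n/n₀ = 1/2 ⇒ exp(−β·Z) = 1/2 ⇒ Z = ln(2) / β
Z = 0.6931 / 0.483 = 1.435 km

1440 m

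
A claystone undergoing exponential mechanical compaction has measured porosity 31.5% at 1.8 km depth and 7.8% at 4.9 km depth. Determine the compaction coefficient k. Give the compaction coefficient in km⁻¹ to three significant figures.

Athy: n(Z) = n₀ e^(−kZ) ⇒ n₁/n₂ = e^{k(Z₂−Z₁)} ⇒ k = ln(n₁/n₂)/(Z₂−Z₁)
k = ln(0.315/0.078) / (4.9 − 1.8) = ln(4.038) / 3.1 = 1.3959 / 3.1 = 0.4503 km⁻¹

0.450 km⁻¹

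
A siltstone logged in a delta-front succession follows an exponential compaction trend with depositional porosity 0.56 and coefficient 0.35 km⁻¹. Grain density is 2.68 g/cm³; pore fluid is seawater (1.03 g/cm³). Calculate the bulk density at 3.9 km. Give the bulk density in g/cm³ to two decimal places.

Porosity at depth: n = 0.56·exp(−0.35×3.9) = 0.56×0.2554 = 0.1430
Bulk density: ρ_b = (1−n)ρ_g + n·ρ_f = 0.8570×2.68 + 0.1430×1.03
       = 2.297 + 0.147 = 2.444 g/cm³

2.44 g/cm³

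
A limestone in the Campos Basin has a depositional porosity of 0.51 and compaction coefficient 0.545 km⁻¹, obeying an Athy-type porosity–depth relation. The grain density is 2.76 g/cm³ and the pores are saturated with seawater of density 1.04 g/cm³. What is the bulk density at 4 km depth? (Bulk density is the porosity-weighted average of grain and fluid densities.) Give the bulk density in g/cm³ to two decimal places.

Porosity at depth: phi = 0.51·exp(−0.545×4) = 0.51×0.1130 = 0.0577
Bulk density: ρ_b = (1−phi)ρ_g + phi·ρ_f = 0.9423×2.76 + 0.0577×1.04
       = 2.601 + 0.060 = 2.661 g/cm³

2.66 g/cm³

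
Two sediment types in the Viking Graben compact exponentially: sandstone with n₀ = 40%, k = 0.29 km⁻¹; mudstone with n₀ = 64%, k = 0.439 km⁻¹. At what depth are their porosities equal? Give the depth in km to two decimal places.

3.15 km

Set n₀ₐ e^(−kₐZ) = n₀ᵦ e^(−kᵦZ) ⇒ ln(n₀ₐ/n₀ᵦ) = (kₐ − kᵦ)·Z
Z = ln(0.4/0.64) / (0.29 − 0.439) = -0.4700 / -0.149 = 3.154 km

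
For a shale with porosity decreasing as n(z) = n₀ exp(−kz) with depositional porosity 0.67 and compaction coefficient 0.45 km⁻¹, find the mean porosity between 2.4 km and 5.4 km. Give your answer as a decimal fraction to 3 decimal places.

⟨n⟩ = (1/(z₂−z₁)) ∫ n₀ e^(−kz) dz = n₀·(e^(−k·z₁) − e^(−k·z₂)) / (k·(z₂−z₁))
e^(−0.45×2.4) = 0.3396; e^(−0.45×5.4) = 0.0880
⟨n⟩ = 0.67 × (0.3396 − 0.0880) / (0.45 × 3) = 0.67 × 0.1863 = 0.1248

0.125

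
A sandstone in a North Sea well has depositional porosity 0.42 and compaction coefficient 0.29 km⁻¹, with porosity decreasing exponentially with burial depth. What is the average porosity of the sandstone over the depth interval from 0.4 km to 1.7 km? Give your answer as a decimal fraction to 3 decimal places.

0.312

⟨n⟩ = (1/(d₂−d₁)) ∫ n₀ e^(−βd) dd = n₀·(e^(−β·d₁) − e^(−β·d₂)) / (β·(d₂−d₁))
e^(−0.29×0.4) = 0.8905; e^(−0.29×1.7) = 0.6108
⟨n⟩ = 0.42 × (0.8905 − 0.6108) / (0.29 × 1.3) = 0.42 × 0.7419 = 0.3116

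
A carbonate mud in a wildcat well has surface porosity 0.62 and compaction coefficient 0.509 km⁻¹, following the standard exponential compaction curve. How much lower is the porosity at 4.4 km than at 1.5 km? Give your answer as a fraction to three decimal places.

phi(1.5) = 0.62·e^(−0.509×1.5) = 0.2889
phi(4.4) = 0.62·e^(−0.509×4.4) = 0.0660
Δphi = 0.2889 − 0.0660 = 0.2229

0.223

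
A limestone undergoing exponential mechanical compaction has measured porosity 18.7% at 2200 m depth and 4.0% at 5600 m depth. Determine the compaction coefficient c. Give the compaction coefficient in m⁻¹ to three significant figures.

0.000454 m⁻¹

Working in km (1 km = 1000 m; c in km⁻¹ = c in m⁻¹ × 1000):
Athy: phi(d) = phi₀ e^(−cd) ⇒ phi₁/phi₂ = e^{c(d₂−d₁)} ⇒ c = ln(phi₁/phi₂)/(d₂−d₁)
c = ln(0.187/0.04) / (5.6 − 2.2) = ln(4.675) / 3.4 = 1.5422 / 3.4 = 0.4536 km⁻¹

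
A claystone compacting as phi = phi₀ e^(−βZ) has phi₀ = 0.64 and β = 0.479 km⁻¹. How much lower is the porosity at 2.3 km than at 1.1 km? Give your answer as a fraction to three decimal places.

0.165

phi(1.1) = 0.64·e^(−0.479×1.1) = 0.3779
phi(2.3) = 0.64·e^(−0.479×2.3) = 0.2127
Δphi = 0.3779 − 0.2127 = 0.1652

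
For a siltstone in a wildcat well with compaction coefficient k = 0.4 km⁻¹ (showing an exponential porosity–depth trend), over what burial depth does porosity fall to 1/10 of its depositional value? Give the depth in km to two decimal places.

5.76 km

phi/phi₀ = 1/10 ⇒ exp(−k·d) = 1/10 ⇒ d = ln(10) / k
d = 2.3026 / 0.4 = 5.756 km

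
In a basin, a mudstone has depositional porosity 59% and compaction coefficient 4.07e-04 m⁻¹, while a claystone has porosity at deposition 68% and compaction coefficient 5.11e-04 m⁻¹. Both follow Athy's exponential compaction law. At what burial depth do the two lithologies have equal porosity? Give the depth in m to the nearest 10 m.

Working in km (1 km = 1000 m; β in km⁻¹ = β in m⁻¹ × 1000):
Set n₀ₐ e^(−βₐZ) = n₀ᵦ e^(−βᵦZ) ⇒ ln(n₀ₐ/n₀ᵦ) = (βₐ − βᵦ)·Z
Z = ln(0.59/0.68) / (0.407 − 0.511) = -0.1420 / -0.104 = 1.365 km

1370 m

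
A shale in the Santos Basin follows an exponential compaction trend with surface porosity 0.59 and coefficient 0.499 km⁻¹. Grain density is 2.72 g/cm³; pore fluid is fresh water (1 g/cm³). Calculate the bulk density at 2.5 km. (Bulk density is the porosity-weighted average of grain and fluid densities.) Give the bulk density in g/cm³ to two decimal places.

2.43 g/cm³

Porosity at depth: n = 0.59·exp(−0.499×2.5) = 0.59×0.2872 = 0.1695
Bulk density: ρ_b = (1−n)ρ_g + n·ρ_f = 0.8305×2.72 + 0.1695×1
       = 2.259 + 0.169 = 2.429 g/cm³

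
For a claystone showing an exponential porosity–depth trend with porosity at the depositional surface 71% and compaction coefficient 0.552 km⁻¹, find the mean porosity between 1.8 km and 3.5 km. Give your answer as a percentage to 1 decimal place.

⟨n⟩ = (1/(Z₂−Z₁)) ∫ n₀ e^(−kZ) dZ = n₀·(e^(−k·Z₁) − e^(−k·Z₂)) / (k·(Z₂−Z₁))
e^(−0.552×1.8) = 0.3702; e^(−0.552×3.5) = 0.1449
⟨n⟩ = 0.71 × (0.3702 − 0.1449) / (0.552 × 1.7) = 0.71 × 0.2402 = 0.1705

17.1%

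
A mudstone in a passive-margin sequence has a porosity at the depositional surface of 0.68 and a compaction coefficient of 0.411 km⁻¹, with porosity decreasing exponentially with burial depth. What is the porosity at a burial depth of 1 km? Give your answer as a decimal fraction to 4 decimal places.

0.4508

phi = phi₀·exp(−β·d) = 0.68 × exp(−0.411 × 1) = 0.68 × exp(−0.411)
  = 0.68 × 0.6630 = 0.4508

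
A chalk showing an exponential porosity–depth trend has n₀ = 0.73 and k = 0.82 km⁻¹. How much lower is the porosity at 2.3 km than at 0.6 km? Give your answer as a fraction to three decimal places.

0.336

n(0.6) = 0.73·e^(−0.82×0.6) = 0.4463
n(2.3) = 0.73·e^(−0.82×2.3) = 0.1107
Δn = 0.4463 − 0.1107 = 0.3356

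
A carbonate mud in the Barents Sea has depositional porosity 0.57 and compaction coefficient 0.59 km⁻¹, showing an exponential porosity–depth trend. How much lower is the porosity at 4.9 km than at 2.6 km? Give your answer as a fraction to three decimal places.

n(2.6) = 0.57·e^(−0.59×2.6) = 0.1229
n(4.9) = 0.57·e^(−0.59×4.9) = 0.0316
Δn = 0.1229 − 0.0316 = 0.0913

0.091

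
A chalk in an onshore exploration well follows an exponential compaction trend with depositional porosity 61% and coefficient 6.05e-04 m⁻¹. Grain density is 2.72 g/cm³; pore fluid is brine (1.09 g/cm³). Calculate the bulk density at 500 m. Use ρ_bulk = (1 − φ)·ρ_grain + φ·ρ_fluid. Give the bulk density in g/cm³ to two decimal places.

1.99 g/cm³

Working in km (1 km = 1000 m; c in km⁻¹ = c in m⁻¹ × 1000):
Porosity at depth: phi = 0.61·exp(−0.605×0.5) = 0.61×0.7390 = 0.4508
Bulk density: ρ_b = (1−phi)ρ_g + phi·ρ_f = 0.5492×2.72 + 0.4508×1.09
       = 1.494 + 0.491 = 1.985 g/cm³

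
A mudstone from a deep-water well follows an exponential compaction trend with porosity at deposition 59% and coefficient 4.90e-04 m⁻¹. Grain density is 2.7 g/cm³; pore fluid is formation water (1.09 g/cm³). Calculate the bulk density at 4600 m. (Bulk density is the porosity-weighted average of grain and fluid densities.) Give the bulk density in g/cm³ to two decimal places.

2.60 g/cm³

Working in km (1 km = 1000 m; k in km⁻¹ = k in m⁻¹ × 1000):
Porosity at depth: n = 0.59·exp(−0.49×4.6) = 0.59×0.1050 = 0.0619
Bulk density: ρ_b = (1−n)ρ_g + n·ρ_f = 0.9381×2.7 + 0.0619×1.09
       = 2.533 + 0.068 = 2.600 g/cm³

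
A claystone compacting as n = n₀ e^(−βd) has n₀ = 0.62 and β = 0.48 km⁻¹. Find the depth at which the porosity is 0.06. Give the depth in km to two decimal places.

4.87 km

Invert Athy's law: d = ln(n₀/n) / β
d = ln(0.62/0.06) / 0.48 = ln(10.33) / 0.48 = 2.3354 / 0.48 = 4.865 km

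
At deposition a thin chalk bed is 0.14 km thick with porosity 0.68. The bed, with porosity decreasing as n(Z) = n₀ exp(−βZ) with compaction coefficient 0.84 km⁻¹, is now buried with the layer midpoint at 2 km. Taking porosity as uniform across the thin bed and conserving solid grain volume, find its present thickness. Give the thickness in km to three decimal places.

Porosity at 2 km: n = 0.68·exp(−0.84×2) = 0.1267
Solid-volume conservation: h(1−n) = h₀(1−n₀) ⇒ h = h₀·(1−n₀)/(1−n)
h = 0.14 × (1 − 0.68)/(1 − 0.1267) = 0.14 × 0.3664 = 0.0513 km

0.051 km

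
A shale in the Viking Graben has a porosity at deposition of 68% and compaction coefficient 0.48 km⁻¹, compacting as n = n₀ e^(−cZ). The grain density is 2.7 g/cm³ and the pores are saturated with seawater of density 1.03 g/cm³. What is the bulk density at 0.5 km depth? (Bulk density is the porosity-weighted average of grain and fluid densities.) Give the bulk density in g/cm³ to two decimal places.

Porosity at depth: n = 0.68·exp(−0.48×0.5) = 0.68×0.7866 = 0.5349
Bulk density: ρ_b = (1−n)ρ_g + n·ρ_f = 0.4651×2.7 + 0.5349×1.03
       = 1.256 + 0.551 = 1.807 g/cm³

1.81 g/cm³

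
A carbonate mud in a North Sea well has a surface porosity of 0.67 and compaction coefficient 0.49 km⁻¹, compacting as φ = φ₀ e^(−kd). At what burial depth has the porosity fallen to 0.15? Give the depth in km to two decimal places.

Invert Athy's law: d = ln(φ₀/φ) / k
d = ln(0.67/0.15) / 0.49 = ln(4.467) / 0.49 = 1.4966 / 0.49 = 3.054 km

3.05 km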